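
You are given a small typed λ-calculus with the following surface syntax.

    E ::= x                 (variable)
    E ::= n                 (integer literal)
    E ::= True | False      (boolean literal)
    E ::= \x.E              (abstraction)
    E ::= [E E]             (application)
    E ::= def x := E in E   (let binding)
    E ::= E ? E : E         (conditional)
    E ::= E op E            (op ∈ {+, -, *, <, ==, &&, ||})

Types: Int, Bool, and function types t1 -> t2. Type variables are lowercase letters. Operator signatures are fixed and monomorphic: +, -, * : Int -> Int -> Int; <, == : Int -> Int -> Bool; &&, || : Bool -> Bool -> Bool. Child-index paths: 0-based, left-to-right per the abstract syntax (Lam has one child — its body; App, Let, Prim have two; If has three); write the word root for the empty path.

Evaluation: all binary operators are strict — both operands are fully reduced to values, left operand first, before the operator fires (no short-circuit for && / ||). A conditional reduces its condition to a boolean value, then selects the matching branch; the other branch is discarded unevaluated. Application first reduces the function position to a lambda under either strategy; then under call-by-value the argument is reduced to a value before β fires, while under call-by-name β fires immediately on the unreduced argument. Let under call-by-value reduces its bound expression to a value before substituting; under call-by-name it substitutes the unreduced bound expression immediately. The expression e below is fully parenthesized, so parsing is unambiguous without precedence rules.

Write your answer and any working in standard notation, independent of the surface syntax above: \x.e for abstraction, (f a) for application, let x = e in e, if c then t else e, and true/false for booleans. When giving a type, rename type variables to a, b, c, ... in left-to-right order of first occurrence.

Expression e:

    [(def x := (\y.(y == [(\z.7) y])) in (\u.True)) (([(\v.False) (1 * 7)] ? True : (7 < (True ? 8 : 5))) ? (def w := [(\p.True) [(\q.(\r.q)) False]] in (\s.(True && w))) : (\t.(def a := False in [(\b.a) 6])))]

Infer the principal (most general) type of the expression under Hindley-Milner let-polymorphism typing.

Working:
y : a
  unify a ~ Int
\z._ : b -> Int
y : Int
  unify b -> Int ~ Int -> c
  unify b ~ Int
  unify Int ~ c
_ _ : Int
  unify Int ~ Int
\y._ : Int -> Bool
let x : Int -> Bool
\u._ : d -> Bool
\v._ : e -> Bool
  unify Int ~ Int
  unify Int ~ Int
  unify e -> Bool ~ Int -> f
  unify e ~ Int
  unify Bool ~ f
_ _ : Bool
  unify Bool ~ Bool
  unify Int ~ Int
  unify Bool ~ Bool
  unify Int ~ Int
  unify Int ~ Int
  unify Bool ~ Bool
  unify Bool ~ Bool
\p._ : g -> Bool
q : h
\r._ : i -> h
\q._ : h -> i -> h
  unify h -> i -> h ~ Bool -> j
  unify h ~ Bool
  unify i -> Bool ~ j
_ _ : i -> Bool
  unify g -> Bool ~ (i -> Bool) -> k
  unify g ~ i -> Bool
  unify Bool ~ k
_ _ : Bool
let w : Bool
  unify Bool ~ Bool
w : Bool
  unify Bool ~ Bool
\s._ : l -> Bool
let a : Bool
a : Bool
\b._ : n -> Bool
  unify n -> Bool ~ Int -> o
  unify n ~ Int
  unify Bool ~ o
_ _ : Bool
\t._ : m -> Bool
  unify l -> Bool ~ m -> Bool
  unify l ~ m
  unify Bool ~ Bool
  unify d -> Bool ~ (m -> Bool) -> p
  unify d ~ m -> Bool
  unify Bool ~ p
_ _ : Bool

Answer: Bool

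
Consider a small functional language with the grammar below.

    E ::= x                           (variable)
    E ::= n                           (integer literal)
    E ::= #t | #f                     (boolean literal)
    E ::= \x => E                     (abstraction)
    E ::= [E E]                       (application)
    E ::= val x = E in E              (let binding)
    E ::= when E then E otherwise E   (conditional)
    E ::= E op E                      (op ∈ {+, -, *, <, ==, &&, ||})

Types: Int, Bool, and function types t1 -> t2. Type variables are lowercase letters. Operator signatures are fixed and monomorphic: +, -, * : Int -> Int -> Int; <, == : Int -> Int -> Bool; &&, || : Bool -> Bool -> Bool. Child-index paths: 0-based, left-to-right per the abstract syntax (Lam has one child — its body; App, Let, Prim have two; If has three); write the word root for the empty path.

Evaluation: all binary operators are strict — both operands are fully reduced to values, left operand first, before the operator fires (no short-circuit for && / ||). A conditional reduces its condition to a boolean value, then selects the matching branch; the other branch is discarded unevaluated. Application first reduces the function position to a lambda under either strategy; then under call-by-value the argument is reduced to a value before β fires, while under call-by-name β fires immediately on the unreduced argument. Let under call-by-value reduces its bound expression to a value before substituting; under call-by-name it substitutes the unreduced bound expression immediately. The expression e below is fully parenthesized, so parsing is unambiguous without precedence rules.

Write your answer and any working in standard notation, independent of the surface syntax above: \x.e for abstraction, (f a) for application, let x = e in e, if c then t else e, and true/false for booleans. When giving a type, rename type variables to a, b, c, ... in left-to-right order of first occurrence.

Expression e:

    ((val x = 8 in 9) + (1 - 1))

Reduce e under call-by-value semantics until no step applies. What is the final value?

Answer: 9

Trace:
step 0: ((let x = 8 in 9) + (1 - 1))
step 1: [let@0] (9 + (1 - 1))
step 2: [delta@1] (9 + 0)
step 3: [delta@root] 9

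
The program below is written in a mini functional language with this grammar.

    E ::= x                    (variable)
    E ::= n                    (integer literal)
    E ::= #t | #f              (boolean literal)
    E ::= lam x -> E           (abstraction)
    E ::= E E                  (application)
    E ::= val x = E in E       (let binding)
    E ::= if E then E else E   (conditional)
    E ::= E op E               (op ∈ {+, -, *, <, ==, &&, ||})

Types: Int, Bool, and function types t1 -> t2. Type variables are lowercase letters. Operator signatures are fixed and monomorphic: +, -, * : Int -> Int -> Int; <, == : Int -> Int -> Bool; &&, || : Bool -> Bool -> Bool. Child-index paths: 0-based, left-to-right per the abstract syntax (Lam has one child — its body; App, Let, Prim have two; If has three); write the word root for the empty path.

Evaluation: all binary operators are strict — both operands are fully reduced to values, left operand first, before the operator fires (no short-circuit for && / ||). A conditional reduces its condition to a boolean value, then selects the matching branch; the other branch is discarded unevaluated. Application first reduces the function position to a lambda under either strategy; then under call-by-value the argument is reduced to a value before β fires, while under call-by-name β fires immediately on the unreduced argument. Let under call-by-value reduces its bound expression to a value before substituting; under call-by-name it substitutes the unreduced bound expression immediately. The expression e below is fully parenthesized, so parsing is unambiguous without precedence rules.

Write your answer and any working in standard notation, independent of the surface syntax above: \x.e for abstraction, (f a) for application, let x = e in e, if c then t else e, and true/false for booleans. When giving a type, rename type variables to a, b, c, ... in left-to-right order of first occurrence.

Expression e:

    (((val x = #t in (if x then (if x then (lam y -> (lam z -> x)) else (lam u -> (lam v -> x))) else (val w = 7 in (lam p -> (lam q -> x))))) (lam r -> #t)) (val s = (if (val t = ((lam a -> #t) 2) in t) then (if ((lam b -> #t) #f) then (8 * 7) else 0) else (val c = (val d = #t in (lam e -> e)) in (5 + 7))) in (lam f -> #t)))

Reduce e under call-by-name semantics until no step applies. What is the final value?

Trace:
step 0: (((let x = true in (if x then (if x then (\y.(\z.x)) else (\u.(\v.x))) else (let w = 7 in (\p.(\q.x))))) (\r.true)) (let s = (if (let t = ((\a.true) 2) in t) then (if ((\b.true) false) then (8 * 7) else 0) else (let c = (let d = true in (\e.e)) in (5 + 7))) in (\f.true)))
step 1: [let@0.0] (((if true then (if true then (\y.(\z.true)) else (\u.(\v.true))) else (let w = 7 in (\p.(\q.true)))) (\r.true)) (let s = (if (let t = ((\a.true) 2) in t) then (if ((\b.true) false) then (8 * 7) else 0) else (let c = (let d = true in (\e.e)) in (5 + 7))) in (\f.true)))
step 2: [if@0.0] (((if true then (\y.(\z.true)) else (\u.(\v.true))) (\r.true)) (let s = (if (let t = ((\a.true) 2) in t) then (if ((\b.true) false) then (8 * 7) else 0) else (let c = (let d = true in (\e.e)) in (5 + 7))) in (\f.true)))
step 3: [if@0.0] (((\y.(\z.true)) (\r.true)) (let s = (if (let t = ((\a.true) 2) in t) then (if ((\b.true) false) then (8 * 7) else 0) else (let c = (let d = true in (\e.e)) in (5 + 7))) in (\f.true)))
step 4: [beta@0] ((\z.true) (let s = (if (let t = ((\a.true) 2) in t) then (if ((\b.true) false) then (8 * 7) else 0) else (let c = (let d = true in (\e.e)) in (5 + 7))) in (\f.true)))
step 5: [beta@root] true

Answer: true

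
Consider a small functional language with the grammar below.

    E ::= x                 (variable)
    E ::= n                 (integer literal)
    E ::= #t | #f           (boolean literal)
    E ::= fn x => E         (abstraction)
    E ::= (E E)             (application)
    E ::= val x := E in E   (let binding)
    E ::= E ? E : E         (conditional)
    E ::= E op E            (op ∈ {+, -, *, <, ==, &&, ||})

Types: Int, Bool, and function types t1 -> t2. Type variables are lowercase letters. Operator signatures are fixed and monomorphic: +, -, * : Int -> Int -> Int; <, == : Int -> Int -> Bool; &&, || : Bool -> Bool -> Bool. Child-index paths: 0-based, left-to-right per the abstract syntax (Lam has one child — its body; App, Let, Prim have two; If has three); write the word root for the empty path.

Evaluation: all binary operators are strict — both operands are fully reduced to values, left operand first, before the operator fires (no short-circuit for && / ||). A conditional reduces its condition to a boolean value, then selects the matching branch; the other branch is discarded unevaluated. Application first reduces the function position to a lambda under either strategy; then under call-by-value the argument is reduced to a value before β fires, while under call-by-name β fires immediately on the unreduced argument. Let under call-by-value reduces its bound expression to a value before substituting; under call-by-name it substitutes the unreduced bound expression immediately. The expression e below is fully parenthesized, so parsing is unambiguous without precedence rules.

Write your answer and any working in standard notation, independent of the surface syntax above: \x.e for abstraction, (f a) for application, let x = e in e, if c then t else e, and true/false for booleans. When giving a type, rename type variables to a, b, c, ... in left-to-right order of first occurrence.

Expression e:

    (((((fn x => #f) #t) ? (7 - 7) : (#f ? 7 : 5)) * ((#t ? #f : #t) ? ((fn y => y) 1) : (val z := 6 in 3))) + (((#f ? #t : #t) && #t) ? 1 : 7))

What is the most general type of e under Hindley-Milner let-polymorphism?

Derivation:
\x._ : a -> Bool
  unify a -> Bool ~ Bool -> b
  unify a ~ Bool
  unify Bool ~ b
_ _ : Bool
  unify Bool ~ Bool
  unify Int ~ Int
  unify Int ~ Int
  unify Bool ~ Bool
  unify Int ~ Int
  unify Int ~ Int
  unify Int ~ Int
  unify Bool ~ Bool
  unify Bool ~ Bool
  unify Bool ~ Bool
y : c
\y._ : c -> c
  unify c -> c ~ Int -> d
  unify c ~ Int
  unify Int ~ d
_ _ : Int
let z : Int
  unify Int ~ Int
  unify Int ~ Int
  unify Int ~ Int
  unify Bool ~ Bool
  unify Bool ~ Bool
  unify Bool ~ Bool
  unify Bool ~ Bool
  unify Bool ~ Bool
  unify Int ~ Int
  unify Int ~ Int

Answer: Int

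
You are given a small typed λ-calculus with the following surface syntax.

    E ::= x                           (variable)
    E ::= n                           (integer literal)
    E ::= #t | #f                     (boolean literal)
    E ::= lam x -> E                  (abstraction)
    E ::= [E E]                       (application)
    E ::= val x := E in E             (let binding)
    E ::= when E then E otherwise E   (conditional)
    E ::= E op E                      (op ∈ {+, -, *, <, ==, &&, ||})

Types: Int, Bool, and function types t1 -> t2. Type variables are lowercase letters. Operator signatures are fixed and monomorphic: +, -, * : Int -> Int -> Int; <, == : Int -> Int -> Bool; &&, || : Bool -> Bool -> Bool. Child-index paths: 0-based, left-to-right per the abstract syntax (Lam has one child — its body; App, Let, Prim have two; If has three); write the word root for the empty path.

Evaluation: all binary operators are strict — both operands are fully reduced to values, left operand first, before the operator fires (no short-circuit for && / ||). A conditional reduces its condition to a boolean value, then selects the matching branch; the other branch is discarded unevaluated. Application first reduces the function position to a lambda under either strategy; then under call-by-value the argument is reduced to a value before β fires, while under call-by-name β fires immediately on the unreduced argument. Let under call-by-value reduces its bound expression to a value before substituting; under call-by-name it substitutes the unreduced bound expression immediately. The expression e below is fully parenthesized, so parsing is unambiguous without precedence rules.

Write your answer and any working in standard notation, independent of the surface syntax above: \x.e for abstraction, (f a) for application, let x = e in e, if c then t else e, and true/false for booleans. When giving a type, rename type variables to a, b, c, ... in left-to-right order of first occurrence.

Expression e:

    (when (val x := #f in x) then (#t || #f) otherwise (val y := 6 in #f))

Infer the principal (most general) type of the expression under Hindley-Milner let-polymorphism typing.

Answer: Bool

Working:
let x : Bool
x : Bool
  unify Bool ~ Bool
  unify Bool ~ Bool
  unify Bool ~ Bool
let y : Int
  unify Bool ~ Bool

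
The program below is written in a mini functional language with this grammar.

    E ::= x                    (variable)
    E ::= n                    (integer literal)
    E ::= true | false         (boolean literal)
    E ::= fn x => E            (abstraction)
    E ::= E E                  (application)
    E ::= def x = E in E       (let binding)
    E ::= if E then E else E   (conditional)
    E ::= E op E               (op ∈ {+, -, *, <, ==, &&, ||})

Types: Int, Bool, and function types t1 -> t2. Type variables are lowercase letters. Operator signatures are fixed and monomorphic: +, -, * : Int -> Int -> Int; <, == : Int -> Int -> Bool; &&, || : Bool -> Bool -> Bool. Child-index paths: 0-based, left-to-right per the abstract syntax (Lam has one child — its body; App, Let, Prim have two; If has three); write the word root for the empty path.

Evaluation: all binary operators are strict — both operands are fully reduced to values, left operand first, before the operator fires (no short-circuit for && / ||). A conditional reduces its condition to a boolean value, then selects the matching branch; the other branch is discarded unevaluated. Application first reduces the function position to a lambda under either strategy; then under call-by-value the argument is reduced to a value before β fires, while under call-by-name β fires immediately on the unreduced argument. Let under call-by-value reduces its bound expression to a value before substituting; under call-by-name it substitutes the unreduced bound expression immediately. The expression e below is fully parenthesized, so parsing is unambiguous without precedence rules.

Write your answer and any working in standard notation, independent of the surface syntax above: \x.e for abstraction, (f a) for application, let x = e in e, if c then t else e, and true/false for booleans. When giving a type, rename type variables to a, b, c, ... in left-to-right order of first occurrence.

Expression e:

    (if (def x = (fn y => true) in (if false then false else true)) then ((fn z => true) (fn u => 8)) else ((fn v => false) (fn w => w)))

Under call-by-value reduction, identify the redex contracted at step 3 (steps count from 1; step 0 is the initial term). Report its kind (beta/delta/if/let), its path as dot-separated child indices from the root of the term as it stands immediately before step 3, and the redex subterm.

Answer: if at root : (if true then ((\z.true) (\u.8)) else ((\v.false) (\w.w)))

Working:
step 0: (if (let x = (\y.true) in (if false then false else true)) then ((\z.true) (\u.8)) else ((\v.false) (\w.w)))
step 1: [let@0] (if (if false then false else true) then ((\z.true) (\u.8)) else ((\v.false) (\w.w)))
step 2: [if@0] (if true then ((\z.true) (\u.8)) else ((\v.false) (\w.w)))
step 3: [if@root] ((\z.true) (\u.8))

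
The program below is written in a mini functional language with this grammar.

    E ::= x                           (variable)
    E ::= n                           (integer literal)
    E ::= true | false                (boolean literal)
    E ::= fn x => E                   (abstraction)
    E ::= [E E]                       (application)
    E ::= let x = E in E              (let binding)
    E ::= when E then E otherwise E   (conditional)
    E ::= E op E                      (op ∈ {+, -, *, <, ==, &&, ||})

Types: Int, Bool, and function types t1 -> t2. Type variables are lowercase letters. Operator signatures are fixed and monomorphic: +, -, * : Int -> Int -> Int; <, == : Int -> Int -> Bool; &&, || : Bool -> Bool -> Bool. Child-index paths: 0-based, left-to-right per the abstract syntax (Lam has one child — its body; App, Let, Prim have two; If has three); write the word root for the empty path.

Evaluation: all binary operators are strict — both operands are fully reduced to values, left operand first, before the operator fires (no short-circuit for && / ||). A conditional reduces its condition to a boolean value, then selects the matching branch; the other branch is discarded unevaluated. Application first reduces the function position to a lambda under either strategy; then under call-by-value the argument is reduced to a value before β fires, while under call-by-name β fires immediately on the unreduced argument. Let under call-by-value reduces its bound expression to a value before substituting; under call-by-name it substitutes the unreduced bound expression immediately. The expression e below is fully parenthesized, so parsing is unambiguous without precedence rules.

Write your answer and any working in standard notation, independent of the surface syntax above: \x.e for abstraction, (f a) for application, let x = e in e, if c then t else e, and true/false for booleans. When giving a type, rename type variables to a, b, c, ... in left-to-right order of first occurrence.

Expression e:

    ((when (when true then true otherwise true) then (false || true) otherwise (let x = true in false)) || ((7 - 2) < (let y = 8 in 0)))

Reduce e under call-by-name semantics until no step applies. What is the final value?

Working:
step 0: ((if (if true then true else true) then (false || true) else (let x = true in false)) || ((7 - 2) < (let y = 8 in 0)))
step 1: [if@0.0] ((if true then (false || true) else (let x = true in false)) || ((7 - 2) < (let y = 8 in 0)))
step 2: [if@0] ((false || true) || ((7 - 2) < (let y = 8 in 0)))
step 3: [delta@0] (true || ((7 - 2) < (let y = 8 in 0)))
step 4: [delta@1.0] (true || (5 < (let y = 8 in 0)))
step 5: [let@1.1] (true || (5 < 0))
step 6: [delta@1] (true || false)
step 7: [delta@root] true

Answer: true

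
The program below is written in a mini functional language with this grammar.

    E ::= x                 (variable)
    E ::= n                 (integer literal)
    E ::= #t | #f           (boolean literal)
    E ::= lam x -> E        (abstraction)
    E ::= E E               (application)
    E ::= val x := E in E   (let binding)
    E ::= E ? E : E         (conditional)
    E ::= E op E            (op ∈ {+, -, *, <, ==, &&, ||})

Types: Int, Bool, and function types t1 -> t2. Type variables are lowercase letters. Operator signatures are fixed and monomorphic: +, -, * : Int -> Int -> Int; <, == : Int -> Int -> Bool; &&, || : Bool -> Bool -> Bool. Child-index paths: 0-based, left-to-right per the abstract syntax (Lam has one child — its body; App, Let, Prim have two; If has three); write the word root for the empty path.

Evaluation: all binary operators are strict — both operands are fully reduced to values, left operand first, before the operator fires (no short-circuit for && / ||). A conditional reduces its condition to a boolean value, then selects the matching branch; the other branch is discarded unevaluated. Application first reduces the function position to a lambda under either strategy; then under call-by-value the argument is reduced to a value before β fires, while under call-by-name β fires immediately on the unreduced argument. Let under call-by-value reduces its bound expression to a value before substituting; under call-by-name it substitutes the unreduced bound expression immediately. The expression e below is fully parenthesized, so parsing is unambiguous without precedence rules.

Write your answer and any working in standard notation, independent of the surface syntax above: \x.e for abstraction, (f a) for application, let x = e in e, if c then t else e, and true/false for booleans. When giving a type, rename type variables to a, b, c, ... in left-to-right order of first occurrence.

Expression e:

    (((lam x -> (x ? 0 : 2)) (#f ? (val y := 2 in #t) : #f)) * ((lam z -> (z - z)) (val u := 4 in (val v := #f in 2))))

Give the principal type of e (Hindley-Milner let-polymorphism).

Working:
x : a
  unify a ~ Bool
  unify Int ~ Int
\x._ : Bool -> Int
  unify Bool ~ Bool
let y : Int
  unify Bool ~ Bool
  unify Bool -> Int ~ Bool -> b
  unify Bool ~ Bool
  unify Int ~ b
_ _ : Int
  unify Int ~ Int
z : c
  unify c ~ Int
z : Int
  unify Int ~ Int
\z._ : Int -> Int
let u : Int
let v : Bool
  unify Int -> Int ~ Int -> d
  unify Int ~ Int
  unify Int ~ d
_ _ : Int
  unify Int ~ Int

Answer: Int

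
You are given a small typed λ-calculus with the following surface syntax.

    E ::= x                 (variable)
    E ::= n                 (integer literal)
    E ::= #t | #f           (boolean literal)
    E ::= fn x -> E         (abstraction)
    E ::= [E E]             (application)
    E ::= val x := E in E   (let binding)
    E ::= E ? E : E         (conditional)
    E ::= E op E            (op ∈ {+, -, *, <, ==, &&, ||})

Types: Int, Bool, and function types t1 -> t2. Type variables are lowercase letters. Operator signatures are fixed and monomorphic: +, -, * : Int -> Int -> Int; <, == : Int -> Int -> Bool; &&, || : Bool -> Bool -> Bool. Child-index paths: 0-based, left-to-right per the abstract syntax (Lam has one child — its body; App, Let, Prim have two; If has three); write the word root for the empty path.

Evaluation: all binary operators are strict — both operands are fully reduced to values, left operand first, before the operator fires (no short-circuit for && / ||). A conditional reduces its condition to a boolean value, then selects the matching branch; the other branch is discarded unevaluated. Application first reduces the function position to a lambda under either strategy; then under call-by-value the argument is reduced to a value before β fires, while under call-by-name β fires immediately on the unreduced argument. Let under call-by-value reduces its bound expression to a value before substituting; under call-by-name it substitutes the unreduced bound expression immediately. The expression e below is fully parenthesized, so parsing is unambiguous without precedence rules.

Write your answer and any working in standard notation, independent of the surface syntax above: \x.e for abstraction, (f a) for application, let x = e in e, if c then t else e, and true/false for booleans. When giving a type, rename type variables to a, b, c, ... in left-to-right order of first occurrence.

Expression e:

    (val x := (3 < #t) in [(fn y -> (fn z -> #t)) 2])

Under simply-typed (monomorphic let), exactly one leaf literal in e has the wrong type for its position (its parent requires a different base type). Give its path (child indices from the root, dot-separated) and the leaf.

Answer: 0.1 : true

Trace:
  unify Int ~ Int
  unify Bool ~ Int
  FAIL: mismatch Bool ~ Int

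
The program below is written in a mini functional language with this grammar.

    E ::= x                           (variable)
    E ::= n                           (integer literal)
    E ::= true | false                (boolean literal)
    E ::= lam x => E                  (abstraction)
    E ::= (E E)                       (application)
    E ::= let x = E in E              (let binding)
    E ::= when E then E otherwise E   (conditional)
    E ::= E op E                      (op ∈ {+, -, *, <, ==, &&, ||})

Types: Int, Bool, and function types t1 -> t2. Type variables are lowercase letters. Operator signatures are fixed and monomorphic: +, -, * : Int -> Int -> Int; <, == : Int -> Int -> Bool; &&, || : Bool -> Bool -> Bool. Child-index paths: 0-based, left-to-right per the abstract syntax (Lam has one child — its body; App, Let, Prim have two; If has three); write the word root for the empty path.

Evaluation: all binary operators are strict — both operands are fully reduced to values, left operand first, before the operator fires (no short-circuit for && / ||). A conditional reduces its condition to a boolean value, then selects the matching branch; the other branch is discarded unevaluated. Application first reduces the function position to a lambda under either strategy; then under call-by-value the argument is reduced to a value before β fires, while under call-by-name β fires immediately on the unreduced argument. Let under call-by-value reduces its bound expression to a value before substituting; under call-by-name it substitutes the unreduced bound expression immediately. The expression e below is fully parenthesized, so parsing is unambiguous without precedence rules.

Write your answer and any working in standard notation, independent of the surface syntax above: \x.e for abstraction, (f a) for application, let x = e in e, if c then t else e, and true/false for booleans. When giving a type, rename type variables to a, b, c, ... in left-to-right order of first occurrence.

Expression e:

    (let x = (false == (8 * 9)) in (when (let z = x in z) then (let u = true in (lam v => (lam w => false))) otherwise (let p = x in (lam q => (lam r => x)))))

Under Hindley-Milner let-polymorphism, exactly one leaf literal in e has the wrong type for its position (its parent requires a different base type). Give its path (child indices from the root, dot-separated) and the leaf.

Answer: 0.0 : false

Working:
  unify Bool ~ Int
  FAIL: mismatch Bool ~ Int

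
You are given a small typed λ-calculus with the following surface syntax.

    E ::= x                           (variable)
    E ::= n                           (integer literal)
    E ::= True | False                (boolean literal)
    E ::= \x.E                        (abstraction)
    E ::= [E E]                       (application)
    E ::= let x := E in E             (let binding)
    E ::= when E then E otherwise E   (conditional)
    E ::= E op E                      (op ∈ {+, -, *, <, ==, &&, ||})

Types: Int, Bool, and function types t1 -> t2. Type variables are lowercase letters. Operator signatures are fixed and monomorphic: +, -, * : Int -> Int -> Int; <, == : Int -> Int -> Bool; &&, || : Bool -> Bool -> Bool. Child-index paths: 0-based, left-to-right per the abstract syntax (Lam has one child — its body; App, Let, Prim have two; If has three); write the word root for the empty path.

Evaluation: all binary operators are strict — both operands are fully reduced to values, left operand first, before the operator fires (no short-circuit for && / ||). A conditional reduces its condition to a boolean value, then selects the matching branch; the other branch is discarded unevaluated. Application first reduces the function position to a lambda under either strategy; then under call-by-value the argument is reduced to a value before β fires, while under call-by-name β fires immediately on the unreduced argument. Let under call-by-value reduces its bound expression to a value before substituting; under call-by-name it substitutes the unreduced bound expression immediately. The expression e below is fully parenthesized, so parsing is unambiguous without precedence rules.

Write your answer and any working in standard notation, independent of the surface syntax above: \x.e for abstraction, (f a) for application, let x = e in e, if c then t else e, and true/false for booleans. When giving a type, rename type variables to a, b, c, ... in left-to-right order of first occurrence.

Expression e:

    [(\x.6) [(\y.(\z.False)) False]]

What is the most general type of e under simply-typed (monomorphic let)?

Working:
\x._ : a -> Int
\z._ : c -> Bool
\y._ : b -> c -> Bool
  unify b -> c -> Bool ~ Bool -> d
  unify b ~ Bool
  unify c -> Bool ~ d
_ _ : c -> Bool
  unify a -> Int ~ (c -> Bool) -> e
  unify a ~ c -> Bool
  unify Int ~ e
_ _ : Int

Answer: Int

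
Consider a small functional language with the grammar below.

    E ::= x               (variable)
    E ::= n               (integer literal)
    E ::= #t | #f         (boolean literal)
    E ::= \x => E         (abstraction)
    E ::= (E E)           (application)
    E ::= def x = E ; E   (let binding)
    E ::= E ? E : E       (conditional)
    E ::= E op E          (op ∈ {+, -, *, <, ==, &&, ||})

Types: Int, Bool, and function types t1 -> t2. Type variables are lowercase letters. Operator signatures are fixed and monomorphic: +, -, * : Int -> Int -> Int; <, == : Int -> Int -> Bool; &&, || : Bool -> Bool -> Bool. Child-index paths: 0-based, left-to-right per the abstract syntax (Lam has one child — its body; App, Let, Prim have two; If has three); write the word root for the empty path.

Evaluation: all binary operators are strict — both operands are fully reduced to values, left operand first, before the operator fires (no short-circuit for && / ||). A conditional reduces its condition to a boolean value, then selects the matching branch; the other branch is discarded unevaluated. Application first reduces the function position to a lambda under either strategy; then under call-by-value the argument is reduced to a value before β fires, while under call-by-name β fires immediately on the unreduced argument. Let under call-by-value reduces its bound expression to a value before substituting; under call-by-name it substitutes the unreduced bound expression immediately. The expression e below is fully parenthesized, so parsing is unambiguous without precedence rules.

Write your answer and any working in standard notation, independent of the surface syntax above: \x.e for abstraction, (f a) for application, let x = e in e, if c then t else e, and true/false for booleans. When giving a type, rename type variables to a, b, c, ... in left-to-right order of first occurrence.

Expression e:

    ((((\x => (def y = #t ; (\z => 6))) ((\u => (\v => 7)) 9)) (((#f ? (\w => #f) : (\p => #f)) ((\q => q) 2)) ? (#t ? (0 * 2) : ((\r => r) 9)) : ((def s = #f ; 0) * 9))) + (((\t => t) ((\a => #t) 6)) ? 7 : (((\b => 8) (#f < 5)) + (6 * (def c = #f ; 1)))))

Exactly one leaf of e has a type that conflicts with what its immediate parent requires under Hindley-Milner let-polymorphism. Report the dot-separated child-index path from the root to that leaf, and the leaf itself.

Derivation:
let y : Bool
\z._ : b -> Int
\x._ : a -> b -> Int
\v._ : d -> Int
\u._ : c -> d -> Int
  unify c -> d -> Int ~ Int -> e
  unify c ~ Int
  unify d -> Int ~ e
_ _ : d -> Int
  unify a -> b -> Int ~ (d -> Int) -> f
  unify a ~ d -> Int
  unify b -> Int ~ f
_ _ : b -> Int
  unify Bool ~ Bool
\w._ : g -> Bool
\p._ : h -> Bool
  unify g -> Bool ~ h -> Bool
  unify g ~ h
  unify Bool ~ Bool
q : i
\q._ : i -> i
  unify i -> i ~ Int -> j
  unify i ~ Int
  unify Int ~ j
_ _ : Int
  unify h -> Bool ~ Int -> k
  unify h ~ Int
  unify Bool ~ k
_ _ : Bool
  unify Bool ~ Bool
  unify Bool ~ Bool
  unify Int ~ Int
  unify Int ~ Int
r : l
\r._ : l -> l
  unify l -> l ~ Int -> m
  unify l ~ Int
  unify Int ~ m
_ _ : Int
  unify Int ~ Int
let s : Bool
  unify Int ~ Int
  unify Int ~ Int
  unify Int ~ Int
  unify b -> Int ~ Int -> n
  unify b ~ Int
  unify Int ~ n
_ _ : Int
  unify Int ~ Int
t : o
\t._ : o -> o
\a._ : p -> Bool
  unify p -> Bool ~ Int -> q
  unify p ~ Int
  unify Bool ~ q
_ _ : Bool
  unify o -> o ~ Bool -> r
  unify o ~ Bool
  unify Bool ~ r
_ _ : Bool
  unify Bool ~ Bool
\b._ : s -> Int
  unify Bool ~ Int
  FAIL: mismatch Bool ~ Int

Answer: 1.2.0.1.0 : false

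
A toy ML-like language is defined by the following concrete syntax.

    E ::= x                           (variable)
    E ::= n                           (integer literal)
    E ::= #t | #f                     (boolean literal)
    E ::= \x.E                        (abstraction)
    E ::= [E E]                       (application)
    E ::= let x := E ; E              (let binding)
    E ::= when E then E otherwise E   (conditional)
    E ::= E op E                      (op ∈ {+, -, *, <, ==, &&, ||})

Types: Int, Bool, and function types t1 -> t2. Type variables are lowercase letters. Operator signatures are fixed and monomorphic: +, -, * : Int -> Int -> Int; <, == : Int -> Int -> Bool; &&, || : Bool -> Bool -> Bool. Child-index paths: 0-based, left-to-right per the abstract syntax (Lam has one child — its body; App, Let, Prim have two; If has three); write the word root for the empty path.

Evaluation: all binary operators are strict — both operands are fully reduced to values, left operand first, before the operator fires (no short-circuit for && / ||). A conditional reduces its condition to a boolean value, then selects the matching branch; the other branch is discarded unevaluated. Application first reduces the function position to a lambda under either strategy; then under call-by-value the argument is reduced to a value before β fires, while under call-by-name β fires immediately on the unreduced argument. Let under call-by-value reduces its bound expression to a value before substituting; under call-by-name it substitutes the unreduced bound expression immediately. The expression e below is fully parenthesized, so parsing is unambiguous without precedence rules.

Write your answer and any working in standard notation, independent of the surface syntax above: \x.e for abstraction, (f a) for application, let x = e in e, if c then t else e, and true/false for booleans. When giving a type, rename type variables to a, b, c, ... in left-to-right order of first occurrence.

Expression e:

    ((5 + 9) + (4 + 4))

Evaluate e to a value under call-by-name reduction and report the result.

Working:
step 0: ((5 + 9) + (4 + 4))
step 1: [delta@0] (14 + (4 + 4))
step 2: [delta@1] (14 + 8)
step 3: [delta@root] 22

Answer: 22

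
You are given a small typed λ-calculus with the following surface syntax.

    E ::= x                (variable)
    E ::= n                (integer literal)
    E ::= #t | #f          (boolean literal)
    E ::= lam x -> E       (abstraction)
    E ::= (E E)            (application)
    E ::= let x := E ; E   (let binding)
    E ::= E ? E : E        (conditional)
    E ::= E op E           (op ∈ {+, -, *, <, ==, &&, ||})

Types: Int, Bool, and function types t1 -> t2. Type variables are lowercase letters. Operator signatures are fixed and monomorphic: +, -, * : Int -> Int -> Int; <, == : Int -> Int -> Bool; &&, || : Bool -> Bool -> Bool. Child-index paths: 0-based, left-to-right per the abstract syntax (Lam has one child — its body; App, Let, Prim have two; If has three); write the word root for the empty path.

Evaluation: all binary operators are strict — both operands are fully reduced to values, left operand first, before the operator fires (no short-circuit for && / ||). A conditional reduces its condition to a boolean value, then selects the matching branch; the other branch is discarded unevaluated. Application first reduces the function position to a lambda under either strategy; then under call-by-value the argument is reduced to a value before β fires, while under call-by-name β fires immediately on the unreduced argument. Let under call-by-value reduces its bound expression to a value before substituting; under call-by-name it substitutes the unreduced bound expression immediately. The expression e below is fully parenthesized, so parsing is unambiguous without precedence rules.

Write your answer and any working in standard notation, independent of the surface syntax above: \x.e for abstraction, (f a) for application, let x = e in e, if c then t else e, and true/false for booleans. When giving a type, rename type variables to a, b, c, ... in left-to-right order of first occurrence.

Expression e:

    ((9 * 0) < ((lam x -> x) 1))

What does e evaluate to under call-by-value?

Answer: true

Trace:
step 0: ((9 * 0) < ((\x.x) 1))
step 1: [delta@0] (0 < ((\x.x) 1))
step 2: [beta@1] (0 < 1)
step 3: [delta@root] true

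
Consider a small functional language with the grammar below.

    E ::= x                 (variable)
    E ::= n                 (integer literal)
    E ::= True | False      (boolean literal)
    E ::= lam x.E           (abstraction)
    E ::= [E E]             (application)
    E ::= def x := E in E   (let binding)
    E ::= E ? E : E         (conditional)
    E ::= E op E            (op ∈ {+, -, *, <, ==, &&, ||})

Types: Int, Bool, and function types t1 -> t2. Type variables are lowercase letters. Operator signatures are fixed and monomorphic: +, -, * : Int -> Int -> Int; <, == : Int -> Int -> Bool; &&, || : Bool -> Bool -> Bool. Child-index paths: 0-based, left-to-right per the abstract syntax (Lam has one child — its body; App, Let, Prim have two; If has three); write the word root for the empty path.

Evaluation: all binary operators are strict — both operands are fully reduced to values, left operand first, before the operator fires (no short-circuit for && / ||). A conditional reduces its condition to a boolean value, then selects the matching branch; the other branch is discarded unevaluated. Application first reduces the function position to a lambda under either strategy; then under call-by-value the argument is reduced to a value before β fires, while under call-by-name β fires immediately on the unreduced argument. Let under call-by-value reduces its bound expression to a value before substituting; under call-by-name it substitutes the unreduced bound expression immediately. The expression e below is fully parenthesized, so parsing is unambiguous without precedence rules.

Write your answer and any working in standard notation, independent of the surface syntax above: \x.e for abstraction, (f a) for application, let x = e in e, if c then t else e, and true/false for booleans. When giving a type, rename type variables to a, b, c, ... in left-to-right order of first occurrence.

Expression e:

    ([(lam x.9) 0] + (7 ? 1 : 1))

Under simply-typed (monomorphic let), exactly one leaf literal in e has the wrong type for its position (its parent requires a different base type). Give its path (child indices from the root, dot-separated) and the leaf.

Answer: 1.0 : 7

Working:
\x._ : a -> Int
  unify a -> Int ~ Int -> b
  unify a ~ Int
  unify Int ~ b
_ _ : Int
  unify Int ~ Int
  unify Int ~ Bool
  FAIL: mismatch Int ~ Bool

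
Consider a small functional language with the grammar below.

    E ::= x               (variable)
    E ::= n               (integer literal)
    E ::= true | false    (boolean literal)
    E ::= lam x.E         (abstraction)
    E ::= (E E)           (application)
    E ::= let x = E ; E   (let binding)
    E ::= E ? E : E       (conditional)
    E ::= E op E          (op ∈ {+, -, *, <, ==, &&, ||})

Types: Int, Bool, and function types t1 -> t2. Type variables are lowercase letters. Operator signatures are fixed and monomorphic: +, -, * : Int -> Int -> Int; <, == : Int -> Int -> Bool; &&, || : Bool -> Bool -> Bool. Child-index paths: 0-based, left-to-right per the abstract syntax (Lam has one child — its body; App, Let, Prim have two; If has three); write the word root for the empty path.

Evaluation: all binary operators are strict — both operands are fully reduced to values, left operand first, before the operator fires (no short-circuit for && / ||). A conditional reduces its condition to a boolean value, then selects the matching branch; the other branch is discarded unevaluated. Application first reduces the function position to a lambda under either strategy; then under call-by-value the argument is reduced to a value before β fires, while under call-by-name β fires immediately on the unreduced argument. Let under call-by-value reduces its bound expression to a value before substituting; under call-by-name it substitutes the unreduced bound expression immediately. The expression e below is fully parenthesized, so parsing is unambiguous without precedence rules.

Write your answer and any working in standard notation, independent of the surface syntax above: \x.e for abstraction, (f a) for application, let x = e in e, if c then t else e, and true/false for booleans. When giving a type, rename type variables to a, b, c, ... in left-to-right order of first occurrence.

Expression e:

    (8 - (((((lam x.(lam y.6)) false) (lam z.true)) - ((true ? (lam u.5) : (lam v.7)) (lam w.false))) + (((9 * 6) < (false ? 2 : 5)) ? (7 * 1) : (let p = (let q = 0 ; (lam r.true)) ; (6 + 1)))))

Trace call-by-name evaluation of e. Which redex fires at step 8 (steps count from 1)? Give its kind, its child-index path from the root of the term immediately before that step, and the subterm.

Answer: delta at 1.1.0 : (54 < 5)

Trace:
step 0: (8 - (((((\x.(\y.6)) false) (\z.true)) - ((if true then (\u.5) else (\v.7)) (\w.false))) + (if ((9 * 6) < (if false then 2 else 5)) then (7 * 1) else (let p = (let q = 0 in (\r.true)) in (6 + 1)))))
step 1: [beta@1.0.0.0] (8 - ((((\y.6) (\z.true)) - ((if true then (\u.5) else (\v.7)) (\w.false))) + (if ((9 * 6) < (if false then 2 else 5)) then (7 * 1) else (let p = (let q = 0 in (\r.true)) in (6 + 1)))))
step 2: [beta@1.0.0] (8 - ((6 - ((if true then (\u.5) else (\v.7)) (\w.false))) + (if ((9 * 6) < (if false then 2 else 5)) then (7 * 1) else (let p = (let q = 0 in (\r.true)) in (6 + 1)))))
step 3: [if@1.0.1.0] (8 - ((6 - ((\u.5) (\w.false))) + (if ((9 * 6) < (if false then 2 else 5)) then (7 * 1) else (let p = (let q = 0 in (\r.true)) in (6 + 1)))))
step 4: [beta@1.0.1] (8 - ((6 - 5) + (if ((9 * 6) < (if false then 2 else 5)) then (7 * 1) else (let p = (let q = 0 in (\r.true)) in (6 + 1)))))
step 5: [delta@1.0] (8 - (1 + (if ((9 * 6) < (if false then 2 else 5)) then (7 * 1) else (let p = (let q = 0 in (\r.true)) in (6 + 1)))))
step 6: [delta@1.1.0.0] (8 - (1 + (if (54 < (if false then 2 else 5)) then (7 * 1) else (let p = (let q = 0 in (\r.true)) in (6 + 1)))))
step 7: [if@1.1.0.1] (8 - (1 + (if (54 < 5) then (7 * 1) else (let p = (let q = 0 in (\r.true)) in (6 + 1)))))
step 8: [delta@1.1.0] (8 - (1 + (if false then (7 * 1) else (let p = (let q = 0 in (\r.true)) in (6 + 1)))))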